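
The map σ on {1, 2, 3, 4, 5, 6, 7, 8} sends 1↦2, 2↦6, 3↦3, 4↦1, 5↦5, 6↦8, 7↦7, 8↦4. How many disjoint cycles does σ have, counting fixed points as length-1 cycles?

4

Cycle decomposition: (1 2 6 8 4) (3) (5) (7).
4 cycles.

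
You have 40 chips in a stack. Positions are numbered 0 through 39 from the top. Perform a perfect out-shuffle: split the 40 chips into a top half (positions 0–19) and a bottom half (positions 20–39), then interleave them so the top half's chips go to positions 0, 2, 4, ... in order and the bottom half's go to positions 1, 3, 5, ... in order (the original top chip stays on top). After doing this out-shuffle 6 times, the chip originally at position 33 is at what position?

Track the chip's position through each out-shuffle:
33 → 27 → 15 → 30 → 21 → 3 → 6

6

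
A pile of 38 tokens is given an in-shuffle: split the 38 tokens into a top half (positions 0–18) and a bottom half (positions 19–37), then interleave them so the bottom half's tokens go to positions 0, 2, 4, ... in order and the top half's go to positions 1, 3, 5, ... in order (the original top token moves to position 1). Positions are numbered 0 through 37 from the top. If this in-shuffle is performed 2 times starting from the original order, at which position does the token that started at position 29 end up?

2

Track the token's position through each in-shuffle:
29 → 20 → 2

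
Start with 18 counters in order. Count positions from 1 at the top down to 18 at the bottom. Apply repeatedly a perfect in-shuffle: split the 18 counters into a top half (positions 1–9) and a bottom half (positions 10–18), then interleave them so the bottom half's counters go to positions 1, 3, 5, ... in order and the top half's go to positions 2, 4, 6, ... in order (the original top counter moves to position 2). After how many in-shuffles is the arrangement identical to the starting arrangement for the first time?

18

The in-shuffle permutes the 18 positions with cycle lengths [18].
Every counter is home exactly when every cycle has completed a whole number of laps, i.e. after lcm(18) = 18 in-shuffles.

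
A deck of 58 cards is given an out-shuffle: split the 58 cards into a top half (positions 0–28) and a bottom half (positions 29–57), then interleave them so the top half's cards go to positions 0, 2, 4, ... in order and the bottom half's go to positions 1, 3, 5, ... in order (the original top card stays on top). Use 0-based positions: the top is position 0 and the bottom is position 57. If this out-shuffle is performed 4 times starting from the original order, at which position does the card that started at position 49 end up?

Track the card's position through each out-shuffle:
49 → 41 → 25 → 50 → 43

43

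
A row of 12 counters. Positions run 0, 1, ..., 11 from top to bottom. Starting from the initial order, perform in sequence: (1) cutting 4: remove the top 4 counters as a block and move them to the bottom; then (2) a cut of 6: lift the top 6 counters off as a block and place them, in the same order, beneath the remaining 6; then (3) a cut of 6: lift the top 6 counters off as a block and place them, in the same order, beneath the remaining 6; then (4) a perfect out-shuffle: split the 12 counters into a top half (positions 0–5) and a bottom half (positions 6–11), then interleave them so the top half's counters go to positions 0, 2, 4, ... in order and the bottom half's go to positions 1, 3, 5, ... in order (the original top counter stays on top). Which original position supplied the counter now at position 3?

11

Undo the operations in reverse order, starting from position 3:
  undo op 4 (out-shuffle, from bottom half): 3 ← 7
  undo op 3 (cut 6): 7 ← 1
  undo op 2 (cut 6): 1 ← 7
  undo op 1 (cut 4): 7 ← 11
So the counter at position 3 came from original position 11.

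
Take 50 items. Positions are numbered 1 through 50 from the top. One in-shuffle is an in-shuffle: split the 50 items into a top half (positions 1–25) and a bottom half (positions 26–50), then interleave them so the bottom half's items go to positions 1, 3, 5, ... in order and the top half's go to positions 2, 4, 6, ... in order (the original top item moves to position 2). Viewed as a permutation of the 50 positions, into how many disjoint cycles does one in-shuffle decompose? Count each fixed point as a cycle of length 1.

Trace each unvisited position around until it returns:
(1 2 4 8 16 32 13 26) (3 6 12 24 48 45 39 27) (5 10 20 40 29 7 14 28) (9 18 36 21 42 33 15 30) (11 22 44 37 23 46 41 31) (17 34) (19 38 25 50 49 47 43 35)
7 cycles in total.

7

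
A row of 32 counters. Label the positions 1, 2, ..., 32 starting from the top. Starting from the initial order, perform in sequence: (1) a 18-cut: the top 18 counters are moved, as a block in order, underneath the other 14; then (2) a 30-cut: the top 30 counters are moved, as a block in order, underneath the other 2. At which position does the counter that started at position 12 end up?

Track the counter from position 12 forward through each operation:
  after op 1 (cut 18): 12 → 26
  after op 2 (cut 30): 26 → 28

28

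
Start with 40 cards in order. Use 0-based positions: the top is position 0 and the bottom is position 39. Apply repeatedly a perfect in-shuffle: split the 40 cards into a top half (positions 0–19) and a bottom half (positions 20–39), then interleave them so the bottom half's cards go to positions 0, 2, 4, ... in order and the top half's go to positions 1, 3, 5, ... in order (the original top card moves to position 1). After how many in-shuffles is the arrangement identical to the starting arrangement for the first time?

20

The in-shuffle permutes the 40 positions with cycle lengths [20, 20].
Every card is home exactly when every cycle has completed a whole number of laps, i.e. after lcm(20) = 20 in-shuffles.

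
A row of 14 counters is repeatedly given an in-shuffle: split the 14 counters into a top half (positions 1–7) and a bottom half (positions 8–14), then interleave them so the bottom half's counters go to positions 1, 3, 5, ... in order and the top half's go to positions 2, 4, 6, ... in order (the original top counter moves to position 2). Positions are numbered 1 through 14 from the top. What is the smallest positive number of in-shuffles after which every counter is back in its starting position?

The in-shuffle permutes the 14 positions with cycle lengths [2, 4, 4, 4].
Every counter is home exactly when every cycle has completed a whole number of laps, i.e. after lcm(2, 4) = 4 in-shuffles.

4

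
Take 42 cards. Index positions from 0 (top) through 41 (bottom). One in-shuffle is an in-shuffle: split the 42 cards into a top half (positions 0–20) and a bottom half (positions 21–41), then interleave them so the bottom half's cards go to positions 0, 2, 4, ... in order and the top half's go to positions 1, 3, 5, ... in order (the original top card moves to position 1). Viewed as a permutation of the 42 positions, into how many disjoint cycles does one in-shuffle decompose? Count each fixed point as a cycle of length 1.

3

Trace each unvisited position around until it returns:
(0 1 3 7 15 31 ... len 14) (2 5 11 23 4 9 ... len 14) (6 13 27 12 25 8 ... len 14)
3 cycles in total.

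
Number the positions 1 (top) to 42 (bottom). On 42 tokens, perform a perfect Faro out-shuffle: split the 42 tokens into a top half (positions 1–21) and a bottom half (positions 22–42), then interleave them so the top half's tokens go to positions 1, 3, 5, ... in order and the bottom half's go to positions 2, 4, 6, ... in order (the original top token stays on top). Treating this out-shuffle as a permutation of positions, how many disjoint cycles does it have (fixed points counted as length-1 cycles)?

4

Trace each unvisited position around until it returns:
(1) (2 3 5 9 17 33 ... len 20) (4 7 13 25 8 15 ... len 20) (42)
4 cycles in total.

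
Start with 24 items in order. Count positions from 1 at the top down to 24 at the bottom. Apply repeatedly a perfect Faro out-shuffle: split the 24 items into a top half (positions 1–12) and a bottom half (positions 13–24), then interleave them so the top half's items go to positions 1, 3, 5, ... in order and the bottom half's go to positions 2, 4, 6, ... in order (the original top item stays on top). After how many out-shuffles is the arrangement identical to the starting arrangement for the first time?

The out-shuffle permutes the 24 positions with cycle lengths [1, 1, 11, 11].
Every item is home exactly when every cycle has completed a whole number of laps, i.e. after lcm(1, 11) = 11 out-shuffles.

11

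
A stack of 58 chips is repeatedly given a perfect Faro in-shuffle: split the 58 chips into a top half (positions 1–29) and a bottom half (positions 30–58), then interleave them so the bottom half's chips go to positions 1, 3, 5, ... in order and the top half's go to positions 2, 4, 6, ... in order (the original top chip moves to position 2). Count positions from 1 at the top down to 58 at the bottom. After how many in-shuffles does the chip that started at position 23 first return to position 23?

Follow position 23 under repeated in-shuffles:
23 → 46 → 33 → 7 → 14 → 28 → 56 → 53 → ... → 23 (length 58)
It first returns after 58 in-shuffles.

58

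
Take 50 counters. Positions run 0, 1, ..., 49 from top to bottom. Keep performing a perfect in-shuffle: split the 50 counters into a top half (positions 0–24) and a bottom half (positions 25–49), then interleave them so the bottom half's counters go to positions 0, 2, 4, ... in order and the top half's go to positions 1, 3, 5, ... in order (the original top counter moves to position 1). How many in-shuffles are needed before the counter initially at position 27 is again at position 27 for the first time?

8

Follow position 27 under repeated in-shuffles:
27 → 4 → 9 → 19 → 39 → 28 → 6 → 13 → 27
It first returns after 8 in-shuffles.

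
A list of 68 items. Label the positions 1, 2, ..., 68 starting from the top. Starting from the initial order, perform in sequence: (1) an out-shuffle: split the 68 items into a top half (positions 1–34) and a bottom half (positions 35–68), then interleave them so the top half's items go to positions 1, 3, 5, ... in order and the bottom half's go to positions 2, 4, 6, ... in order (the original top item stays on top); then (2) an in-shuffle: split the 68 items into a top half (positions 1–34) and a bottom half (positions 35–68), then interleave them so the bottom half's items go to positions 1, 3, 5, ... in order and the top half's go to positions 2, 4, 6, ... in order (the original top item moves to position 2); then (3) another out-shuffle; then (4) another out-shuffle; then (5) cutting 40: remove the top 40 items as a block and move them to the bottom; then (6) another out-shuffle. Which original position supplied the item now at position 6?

Undo the operations in reverse order, starting from position 6:
  undo op 6 (out-shuffle, from bottom half): 6 ← 37
  undo op 5 (cut 40): 37 ← 9
  undo op 4 (out-shuffle, from top half): 9 ← 5
  undo op 3 (out-shuffle, from top half): 5 ← 3
  undo op 2 (in-shuffle, from bottom half): 3 ← 36
  undo op 1 (out-shuffle, from bottom half): 36 ← 52
So the item at position 6 came from original position 52.

52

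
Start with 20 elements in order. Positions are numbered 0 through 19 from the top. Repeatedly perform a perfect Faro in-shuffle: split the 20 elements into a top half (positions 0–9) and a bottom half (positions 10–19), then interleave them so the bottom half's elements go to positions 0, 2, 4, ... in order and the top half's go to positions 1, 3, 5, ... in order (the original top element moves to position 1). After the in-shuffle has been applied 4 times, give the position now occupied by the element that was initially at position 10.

7

Track the element's position through each in-shuffle:
10 → 0 → 1 → 3 → 7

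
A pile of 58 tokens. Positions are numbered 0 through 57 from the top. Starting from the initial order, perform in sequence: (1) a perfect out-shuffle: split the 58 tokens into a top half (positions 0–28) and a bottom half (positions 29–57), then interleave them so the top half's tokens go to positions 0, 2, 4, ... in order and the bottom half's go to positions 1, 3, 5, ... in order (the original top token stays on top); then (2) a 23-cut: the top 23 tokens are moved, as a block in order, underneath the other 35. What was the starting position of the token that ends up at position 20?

Undo the operations in reverse order, starting from position 20:
  undo op 2 (cut 23): 20 ← 43
  undo op 1 (out-shuffle, from bottom half): 43 ← 50
So the token at position 20 came from original position 50.

50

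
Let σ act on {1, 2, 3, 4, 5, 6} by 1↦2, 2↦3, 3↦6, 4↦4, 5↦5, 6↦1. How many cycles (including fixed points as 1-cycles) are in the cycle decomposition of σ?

3

Cycle decomposition: (1 2 3 6) (4) (5).
3 cycles.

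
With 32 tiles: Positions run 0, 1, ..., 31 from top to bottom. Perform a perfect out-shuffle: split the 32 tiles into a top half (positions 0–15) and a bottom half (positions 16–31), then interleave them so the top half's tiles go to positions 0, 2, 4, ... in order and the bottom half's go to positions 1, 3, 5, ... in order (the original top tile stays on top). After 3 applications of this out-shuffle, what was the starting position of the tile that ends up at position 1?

Work backwards from position 1, undoing one out-shuffle at a time:
1 ← 16 ← 8 ← 4
So the tile now at position 1 started at position 4.

4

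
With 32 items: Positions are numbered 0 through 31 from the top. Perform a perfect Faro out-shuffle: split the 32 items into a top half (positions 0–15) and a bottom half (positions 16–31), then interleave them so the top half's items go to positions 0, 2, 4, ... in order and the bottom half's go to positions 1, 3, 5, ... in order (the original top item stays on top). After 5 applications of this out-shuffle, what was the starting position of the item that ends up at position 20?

20

Work backwards from position 20, undoing one out-shuffle at a time:
20 ← 10 ← 5 ← 18 ← 9 ← 20
So the item now at position 20 started at position 20.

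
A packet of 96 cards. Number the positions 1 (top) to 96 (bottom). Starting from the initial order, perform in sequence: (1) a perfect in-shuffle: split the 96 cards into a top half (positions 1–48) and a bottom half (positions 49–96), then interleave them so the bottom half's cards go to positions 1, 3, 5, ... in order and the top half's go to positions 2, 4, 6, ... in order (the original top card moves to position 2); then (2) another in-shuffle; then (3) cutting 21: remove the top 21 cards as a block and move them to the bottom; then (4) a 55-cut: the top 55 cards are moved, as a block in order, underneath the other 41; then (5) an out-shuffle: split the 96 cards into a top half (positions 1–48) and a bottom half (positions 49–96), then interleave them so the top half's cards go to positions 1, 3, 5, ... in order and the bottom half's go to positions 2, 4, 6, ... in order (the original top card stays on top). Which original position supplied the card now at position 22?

34

Undo the operations in reverse order, starting from position 22:
  undo op 5 (out-shuffle, from bottom half): 22 ← 59
  undo op 4 (cut 55): 59 ← 18
  undo op 3 (cut 21): 18 ← 39
  undo op 2 (in-shuffle, from bottom half): 39 ← 68
  undo op 1 (in-shuffle, from top half): 68 ← 34
So the card at position 22 came from original position 34.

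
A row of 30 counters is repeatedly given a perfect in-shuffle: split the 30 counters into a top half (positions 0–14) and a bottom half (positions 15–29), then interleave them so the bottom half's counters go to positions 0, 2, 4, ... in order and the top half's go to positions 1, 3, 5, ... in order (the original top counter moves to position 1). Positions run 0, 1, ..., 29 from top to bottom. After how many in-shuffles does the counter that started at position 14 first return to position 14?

5

Follow position 14 under repeated in-shuffles:
14 → 29 → 28 → 26 → 22 → 14
It first returns after 5 in-shuffles.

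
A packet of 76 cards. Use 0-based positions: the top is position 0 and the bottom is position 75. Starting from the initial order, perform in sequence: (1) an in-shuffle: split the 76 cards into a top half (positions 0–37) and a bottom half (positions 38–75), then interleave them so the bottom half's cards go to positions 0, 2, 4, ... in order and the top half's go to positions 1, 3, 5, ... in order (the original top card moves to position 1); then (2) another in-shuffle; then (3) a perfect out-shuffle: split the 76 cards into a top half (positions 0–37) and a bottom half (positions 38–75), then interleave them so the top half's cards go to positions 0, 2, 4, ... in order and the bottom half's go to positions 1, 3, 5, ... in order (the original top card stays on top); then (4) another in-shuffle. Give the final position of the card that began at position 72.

Track the card from position 72 forward through each operation:
  after op 1 (in-shuffle): 72 → 68
  after op 2 (in-shuffle): 68 → 60
  after op 3 (out-shuffle): 60 → 45
  after op 4 (in-shuffle): 45 → 14

14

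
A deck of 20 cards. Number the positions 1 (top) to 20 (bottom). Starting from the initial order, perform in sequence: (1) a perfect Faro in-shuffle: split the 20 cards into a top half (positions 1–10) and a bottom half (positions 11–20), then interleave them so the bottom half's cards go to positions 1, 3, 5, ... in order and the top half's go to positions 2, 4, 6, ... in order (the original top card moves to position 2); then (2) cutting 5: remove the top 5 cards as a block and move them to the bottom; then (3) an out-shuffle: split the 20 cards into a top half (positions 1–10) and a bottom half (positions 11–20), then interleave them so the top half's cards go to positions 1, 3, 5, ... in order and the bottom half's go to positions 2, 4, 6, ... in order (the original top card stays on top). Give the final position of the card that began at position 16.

11

Track the card from position 16 forward through each operation:
  after op 1 (in-shuffle): 16 → 11
  after op 2 (cut 5): 11 → 6
  after op 3 (out-shuffle): 6 → 11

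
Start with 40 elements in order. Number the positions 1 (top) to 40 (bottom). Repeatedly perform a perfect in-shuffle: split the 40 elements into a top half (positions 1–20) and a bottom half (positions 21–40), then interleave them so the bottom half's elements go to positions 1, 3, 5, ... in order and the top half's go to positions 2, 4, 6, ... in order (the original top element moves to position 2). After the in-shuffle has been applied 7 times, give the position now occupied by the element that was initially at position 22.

28

Track the element's position through each in-shuffle:
22 → 3 → 6 → 12 → 24 → 7 → 14 → 28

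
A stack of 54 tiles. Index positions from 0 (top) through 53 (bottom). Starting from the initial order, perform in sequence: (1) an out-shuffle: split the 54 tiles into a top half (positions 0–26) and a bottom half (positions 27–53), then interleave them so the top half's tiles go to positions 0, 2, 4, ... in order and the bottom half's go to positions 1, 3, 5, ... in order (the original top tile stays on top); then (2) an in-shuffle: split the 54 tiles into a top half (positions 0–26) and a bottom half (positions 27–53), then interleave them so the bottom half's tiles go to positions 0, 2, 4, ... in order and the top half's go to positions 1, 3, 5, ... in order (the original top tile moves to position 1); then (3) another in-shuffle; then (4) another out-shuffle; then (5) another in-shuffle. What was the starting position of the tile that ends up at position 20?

19

Undo the operations in reverse order, starting from position 20:
  undo op 5 (in-shuffle, from bottom half): 20 ← 37
  undo op 4 (out-shuffle, from bottom half): 37 ← 45
  undo op 3 (in-shuffle, from top half): 45 ← 22
  undo op 2 (in-shuffle, from bottom half): 22 ← 38
  undo op 1 (out-shuffle, from top half): 38 ← 19
So the tile at position 20 came from original position 19.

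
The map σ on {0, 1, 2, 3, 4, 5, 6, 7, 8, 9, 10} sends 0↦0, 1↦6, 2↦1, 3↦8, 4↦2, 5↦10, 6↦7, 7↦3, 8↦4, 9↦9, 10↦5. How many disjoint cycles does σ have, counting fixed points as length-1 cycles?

4

Cycle decomposition: (0) (1 6 7 3 8 4 2) (5 10) (9).
4 cycles.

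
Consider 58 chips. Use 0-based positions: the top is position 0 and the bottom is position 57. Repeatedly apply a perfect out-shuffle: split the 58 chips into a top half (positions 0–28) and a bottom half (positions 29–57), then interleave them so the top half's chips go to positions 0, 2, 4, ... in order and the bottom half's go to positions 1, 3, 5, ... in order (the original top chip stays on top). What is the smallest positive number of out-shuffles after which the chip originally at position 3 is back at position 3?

Follow position 3 under repeated out-shuffles:
3 → 6 → 12 → 24 → 48 → 39 → 21 → 42 → 27 → 54 → 51 → 45 → 33 → 9 → 18 → 36 → 15 → 30 → 3
It first returns after 18 out-shuffles.

18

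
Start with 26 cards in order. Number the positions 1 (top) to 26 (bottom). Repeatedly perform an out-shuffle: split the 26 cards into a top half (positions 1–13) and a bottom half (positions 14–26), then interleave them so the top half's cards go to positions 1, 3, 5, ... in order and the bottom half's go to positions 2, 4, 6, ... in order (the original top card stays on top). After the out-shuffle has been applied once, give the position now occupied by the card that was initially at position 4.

7

Track the card's position through each out-shuffle:
4 → 7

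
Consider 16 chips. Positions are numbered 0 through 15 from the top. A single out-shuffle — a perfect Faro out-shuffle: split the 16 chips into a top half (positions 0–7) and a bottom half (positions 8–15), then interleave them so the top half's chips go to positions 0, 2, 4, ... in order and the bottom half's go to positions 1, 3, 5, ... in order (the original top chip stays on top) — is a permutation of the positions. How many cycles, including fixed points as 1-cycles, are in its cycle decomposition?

Trace each unvisited position around until it returns:
(0) (1 2 4 8) (3 6 12 9) (5 10) (7 14 13 11) (15)
6 cycles in total.

6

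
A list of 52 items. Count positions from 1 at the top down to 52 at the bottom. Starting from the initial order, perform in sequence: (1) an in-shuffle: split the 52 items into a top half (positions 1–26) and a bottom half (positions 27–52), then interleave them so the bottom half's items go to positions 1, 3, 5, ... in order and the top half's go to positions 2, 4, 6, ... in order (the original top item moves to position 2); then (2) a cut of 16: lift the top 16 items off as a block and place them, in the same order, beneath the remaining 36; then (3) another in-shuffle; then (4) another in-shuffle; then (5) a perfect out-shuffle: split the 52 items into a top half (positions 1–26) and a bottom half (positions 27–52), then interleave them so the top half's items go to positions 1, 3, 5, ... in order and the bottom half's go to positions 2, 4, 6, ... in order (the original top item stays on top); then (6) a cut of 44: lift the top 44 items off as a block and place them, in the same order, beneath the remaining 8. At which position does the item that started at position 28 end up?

4

Track the item from position 28 forward through each operation:
  after op 1 (in-shuffle): 28 → 3
  after op 2 (cut 16): 3 → 39
  after op 3 (in-shuffle): 39 → 25
  after op 4 (in-shuffle): 25 → 50
  after op 5 (out-shuffle): 50 → 48
  after op 6 (cut 44): 48 → 4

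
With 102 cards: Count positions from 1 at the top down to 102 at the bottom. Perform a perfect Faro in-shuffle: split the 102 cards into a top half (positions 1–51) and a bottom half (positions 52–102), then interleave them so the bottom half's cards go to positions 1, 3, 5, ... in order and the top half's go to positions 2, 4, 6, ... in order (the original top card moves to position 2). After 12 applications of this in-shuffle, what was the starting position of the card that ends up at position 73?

Work backwards from position 73, undoing one in-shuffle at a time:
73 ← 88 ← 44 ← 22 ← 11 ← 57 ← 80 ← 40 ← 20 ← 10 ← 5 ← 54 ← 27
So the card now at position 73 started at position 27.

27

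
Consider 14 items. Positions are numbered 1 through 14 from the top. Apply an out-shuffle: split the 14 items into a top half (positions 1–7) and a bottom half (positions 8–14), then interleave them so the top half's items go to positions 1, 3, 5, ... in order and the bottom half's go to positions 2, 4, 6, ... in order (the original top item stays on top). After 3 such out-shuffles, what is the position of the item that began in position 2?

Track the item's position through each out-shuffle:
2 → 3 → 5 → 9

9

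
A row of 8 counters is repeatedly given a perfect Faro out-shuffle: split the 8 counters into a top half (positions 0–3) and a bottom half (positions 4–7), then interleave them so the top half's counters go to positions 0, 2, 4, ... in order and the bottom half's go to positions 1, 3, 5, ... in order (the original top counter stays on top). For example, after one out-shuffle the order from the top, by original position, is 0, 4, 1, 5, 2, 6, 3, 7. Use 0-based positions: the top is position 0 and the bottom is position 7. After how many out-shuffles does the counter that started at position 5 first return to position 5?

Follow position 5 under repeated out-shuffles:
5 → 3 → 6 → 5
It first returns after 3 out-shuffles.

3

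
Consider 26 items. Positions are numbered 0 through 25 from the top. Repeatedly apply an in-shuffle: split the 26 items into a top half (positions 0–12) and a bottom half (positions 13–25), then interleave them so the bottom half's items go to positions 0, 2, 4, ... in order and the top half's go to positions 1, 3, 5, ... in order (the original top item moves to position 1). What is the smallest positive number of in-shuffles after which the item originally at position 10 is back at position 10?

Follow position 10 under repeated in-shuffles:
10 → 21 → 16 → 6 → 13 → 0 → 1 → 3 → 7 → 15 → 4 → 9 → 19 → 12 → 25 → 24 → 22 → 18 → 10
It first returns after 18 in-shuffles.

18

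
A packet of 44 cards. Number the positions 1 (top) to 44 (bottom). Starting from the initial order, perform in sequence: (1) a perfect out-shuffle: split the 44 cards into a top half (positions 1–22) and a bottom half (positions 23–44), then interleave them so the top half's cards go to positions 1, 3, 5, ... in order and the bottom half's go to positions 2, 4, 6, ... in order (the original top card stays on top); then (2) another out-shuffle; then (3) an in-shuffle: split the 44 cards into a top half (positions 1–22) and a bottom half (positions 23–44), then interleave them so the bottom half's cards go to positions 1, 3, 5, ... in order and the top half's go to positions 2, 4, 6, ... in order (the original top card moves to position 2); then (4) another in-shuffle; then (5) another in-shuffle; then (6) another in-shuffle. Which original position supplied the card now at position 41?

25

Undo the operations in reverse order, starting from position 41:
  undo op 6 (in-shuffle, from bottom half): 41 ← 43
  undo op 5 (in-shuffle, from bottom half): 43 ← 44
  undo op 4 (in-shuffle, from top half): 44 ← 22
  undo op 3 (in-shuffle, from top half): 22 ← 11
  undo op 2 (out-shuffle, from top half): 11 ← 6
  undo op 1 (out-shuffle, from bottom half): 6 ← 25
So the card at position 41 came from original position 25.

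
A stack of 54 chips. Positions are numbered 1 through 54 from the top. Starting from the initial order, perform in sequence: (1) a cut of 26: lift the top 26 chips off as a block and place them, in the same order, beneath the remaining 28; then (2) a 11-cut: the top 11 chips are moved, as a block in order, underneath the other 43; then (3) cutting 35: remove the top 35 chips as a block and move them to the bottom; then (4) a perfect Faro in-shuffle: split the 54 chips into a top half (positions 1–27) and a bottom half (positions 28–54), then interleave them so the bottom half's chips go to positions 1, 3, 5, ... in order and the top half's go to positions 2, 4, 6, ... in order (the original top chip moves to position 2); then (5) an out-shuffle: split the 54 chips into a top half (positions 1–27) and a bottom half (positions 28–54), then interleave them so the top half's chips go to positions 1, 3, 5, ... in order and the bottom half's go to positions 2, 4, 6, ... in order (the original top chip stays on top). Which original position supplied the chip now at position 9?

Undo the operations in reverse order, starting from position 9:
  undo op 5 (out-shuffle, from top half): 9 ← 5
  undo op 4 (in-shuffle, from bottom half): 5 ← 30
  undo op 3 (cut 35): 30 ← 11
  undo op 2 (cut 11): 11 ← 22
  undo op 1 (cut 26): 22 ← 48
So the chip at position 9 came from original position 48.

48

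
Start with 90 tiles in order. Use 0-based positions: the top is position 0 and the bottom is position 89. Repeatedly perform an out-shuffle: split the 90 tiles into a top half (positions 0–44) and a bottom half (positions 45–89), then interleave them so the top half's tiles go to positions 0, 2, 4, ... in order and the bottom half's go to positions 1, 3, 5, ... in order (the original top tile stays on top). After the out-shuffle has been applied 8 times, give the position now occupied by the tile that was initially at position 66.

75

Track the tile's position through each out-shuffle:
66 → 43 → 86 → 83 → 77 → 65 → 41 → 82 → 75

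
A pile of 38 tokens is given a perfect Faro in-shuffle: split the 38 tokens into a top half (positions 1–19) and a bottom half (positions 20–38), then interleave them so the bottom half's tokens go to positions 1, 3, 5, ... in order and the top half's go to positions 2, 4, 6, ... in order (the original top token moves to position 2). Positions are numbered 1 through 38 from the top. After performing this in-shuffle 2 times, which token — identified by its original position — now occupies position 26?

Work backwards from position 26, undoing one in-shuffle at a time:
26 ← 13 ← 26
So the token now at position 26 started at position 26.

26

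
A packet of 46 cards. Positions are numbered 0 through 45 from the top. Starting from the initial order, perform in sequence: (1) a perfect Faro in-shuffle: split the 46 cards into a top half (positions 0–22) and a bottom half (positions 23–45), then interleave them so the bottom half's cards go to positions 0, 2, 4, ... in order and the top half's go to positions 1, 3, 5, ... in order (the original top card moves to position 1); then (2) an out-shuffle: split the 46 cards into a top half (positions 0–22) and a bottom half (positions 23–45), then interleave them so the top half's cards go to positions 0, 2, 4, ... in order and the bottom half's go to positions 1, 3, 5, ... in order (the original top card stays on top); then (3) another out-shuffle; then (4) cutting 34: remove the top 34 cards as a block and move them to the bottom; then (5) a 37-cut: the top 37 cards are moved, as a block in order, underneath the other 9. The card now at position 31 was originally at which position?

12

Undo the operations in reverse order, starting from position 31:
  undo op 5 (cut 37): 31 ← 22
  undo op 4 (cut 34): 22 ← 10
  undo op 3 (out-shuffle, from top half): 10 ← 5
  undo op 2 (out-shuffle, from bottom half): 5 ← 25
  undo op 1 (in-shuffle, from top half): 25 ← 12
So the card at position 31 came from original position 12.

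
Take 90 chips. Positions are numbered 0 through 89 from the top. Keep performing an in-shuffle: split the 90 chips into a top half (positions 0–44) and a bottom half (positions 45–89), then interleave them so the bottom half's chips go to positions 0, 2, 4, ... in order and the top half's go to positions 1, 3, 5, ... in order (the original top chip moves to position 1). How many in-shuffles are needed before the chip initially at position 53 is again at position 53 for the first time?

12

Follow position 53 under repeated in-shuffles:
53 → 16 → 33 → 67 → 44 → 89 → 88 → 86 → 82 → 74 → 58 → 26 → 53
It first returns after 12 in-shuffles.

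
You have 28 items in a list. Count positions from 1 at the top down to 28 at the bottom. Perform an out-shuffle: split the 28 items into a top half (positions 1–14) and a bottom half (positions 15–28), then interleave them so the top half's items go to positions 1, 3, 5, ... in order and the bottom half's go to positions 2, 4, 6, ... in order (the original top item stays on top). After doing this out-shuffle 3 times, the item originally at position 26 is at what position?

Track the item's position through each out-shuffle:
26 → 24 → 20 → 12

12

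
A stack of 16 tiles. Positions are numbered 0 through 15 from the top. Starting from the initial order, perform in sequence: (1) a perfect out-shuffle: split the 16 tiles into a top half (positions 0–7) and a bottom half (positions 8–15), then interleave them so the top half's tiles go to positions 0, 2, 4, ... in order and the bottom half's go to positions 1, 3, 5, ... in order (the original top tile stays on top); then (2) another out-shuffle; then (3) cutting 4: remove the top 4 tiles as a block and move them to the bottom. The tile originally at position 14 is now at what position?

7

Track the tile from position 14 forward through each operation:
  after op 1 (out-shuffle): 14 → 13
  after op 2 (out-shuffle): 13 → 11
  after op 3 (cut 4): 11 → 7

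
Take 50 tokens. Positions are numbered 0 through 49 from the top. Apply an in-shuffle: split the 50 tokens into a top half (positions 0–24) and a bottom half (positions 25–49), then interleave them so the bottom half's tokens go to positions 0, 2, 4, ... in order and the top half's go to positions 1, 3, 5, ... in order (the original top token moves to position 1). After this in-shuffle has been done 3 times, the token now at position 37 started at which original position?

42

Work backwards from position 37, undoing one in-shuffle at a time:
37 ← 18 ← 34 ← 42
So the token now at position 37 started at position 42.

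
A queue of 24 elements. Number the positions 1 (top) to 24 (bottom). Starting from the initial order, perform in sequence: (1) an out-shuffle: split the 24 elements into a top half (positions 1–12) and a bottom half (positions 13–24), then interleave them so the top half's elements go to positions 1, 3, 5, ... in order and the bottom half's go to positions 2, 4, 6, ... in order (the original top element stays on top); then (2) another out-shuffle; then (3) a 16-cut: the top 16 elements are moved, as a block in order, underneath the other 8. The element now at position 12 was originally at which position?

Undo the operations in reverse order, starting from position 12:
  undo op 3 (cut 16): 12 ← 4
  undo op 2 (out-shuffle, from bottom half): 4 ← 14
  undo op 1 (out-shuffle, from bottom half): 14 ← 19
So the element at position 12 came from original position 19.

19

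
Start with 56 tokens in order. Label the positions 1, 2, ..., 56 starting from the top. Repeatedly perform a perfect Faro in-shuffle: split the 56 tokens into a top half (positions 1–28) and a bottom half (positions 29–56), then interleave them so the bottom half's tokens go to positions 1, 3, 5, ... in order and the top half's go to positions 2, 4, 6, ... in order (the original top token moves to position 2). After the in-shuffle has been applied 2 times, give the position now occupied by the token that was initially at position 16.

7

Track the token's position through each in-shuffle:
16 → 32 → 7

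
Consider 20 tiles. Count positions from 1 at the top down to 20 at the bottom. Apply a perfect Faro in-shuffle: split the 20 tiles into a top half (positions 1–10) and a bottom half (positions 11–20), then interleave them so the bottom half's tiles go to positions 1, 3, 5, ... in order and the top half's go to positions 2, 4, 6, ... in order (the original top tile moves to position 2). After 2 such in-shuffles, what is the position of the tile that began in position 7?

7

Track the tile's position through each in-shuffle:
7 → 14 → 7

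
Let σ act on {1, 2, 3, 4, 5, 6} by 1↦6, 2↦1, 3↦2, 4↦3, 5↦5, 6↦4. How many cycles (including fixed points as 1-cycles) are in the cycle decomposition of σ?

2

Cycle decomposition: (1 6 4 3 2) (5).
2 cycles.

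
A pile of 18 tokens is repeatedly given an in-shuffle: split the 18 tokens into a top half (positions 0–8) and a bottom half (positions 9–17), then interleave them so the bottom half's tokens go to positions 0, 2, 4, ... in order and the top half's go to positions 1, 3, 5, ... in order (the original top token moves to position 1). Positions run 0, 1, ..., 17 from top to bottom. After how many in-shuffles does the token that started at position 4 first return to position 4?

Follow position 4 under repeated in-shuffles:
4 → 9 → 0 → 1 → 3 → 7 → 15 → 12 → 6 → 13 → 8 → 17 → 16 → 14 → 10 → 2 → 5 → 11 → 4
It first returns after 18 in-shuffles.

18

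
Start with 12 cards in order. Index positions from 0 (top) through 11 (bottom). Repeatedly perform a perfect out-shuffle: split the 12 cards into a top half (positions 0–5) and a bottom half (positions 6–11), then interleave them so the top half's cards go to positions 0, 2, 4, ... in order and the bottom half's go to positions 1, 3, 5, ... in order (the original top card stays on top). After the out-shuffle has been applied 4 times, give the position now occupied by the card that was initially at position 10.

Track the card's position through each out-shuffle:
10 → 9 → 7 → 3 → 6

6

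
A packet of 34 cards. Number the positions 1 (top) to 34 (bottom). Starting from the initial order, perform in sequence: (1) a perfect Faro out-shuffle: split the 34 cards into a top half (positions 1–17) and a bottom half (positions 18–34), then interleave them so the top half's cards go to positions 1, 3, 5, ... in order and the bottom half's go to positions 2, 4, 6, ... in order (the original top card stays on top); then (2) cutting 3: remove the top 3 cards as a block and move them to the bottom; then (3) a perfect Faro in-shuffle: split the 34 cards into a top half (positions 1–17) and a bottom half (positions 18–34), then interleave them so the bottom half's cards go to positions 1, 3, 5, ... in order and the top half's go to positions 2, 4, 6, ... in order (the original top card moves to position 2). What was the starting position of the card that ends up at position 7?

29

Undo the operations in reverse order, starting from position 7:
  undo op 3 (in-shuffle, from bottom half): 7 ← 21
  undo op 2 (cut 3): 21 ← 24
  undo op 1 (out-shuffle, from bottom half): 24 ← 29
So the card at position 7 came from original position 29.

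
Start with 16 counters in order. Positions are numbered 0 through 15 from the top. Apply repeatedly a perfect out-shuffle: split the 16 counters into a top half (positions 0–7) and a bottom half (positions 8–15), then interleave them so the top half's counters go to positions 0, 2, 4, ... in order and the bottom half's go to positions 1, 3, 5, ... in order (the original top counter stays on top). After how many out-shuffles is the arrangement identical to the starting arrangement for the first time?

4

The out-shuffle permutes the 16 positions with cycle lengths [1, 1, 2, 4, 4, 4].
Every counter is home exactly when every cycle has completed a whole number of laps, i.e. after lcm(1, 2, 4) = 4 out-shuffles.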